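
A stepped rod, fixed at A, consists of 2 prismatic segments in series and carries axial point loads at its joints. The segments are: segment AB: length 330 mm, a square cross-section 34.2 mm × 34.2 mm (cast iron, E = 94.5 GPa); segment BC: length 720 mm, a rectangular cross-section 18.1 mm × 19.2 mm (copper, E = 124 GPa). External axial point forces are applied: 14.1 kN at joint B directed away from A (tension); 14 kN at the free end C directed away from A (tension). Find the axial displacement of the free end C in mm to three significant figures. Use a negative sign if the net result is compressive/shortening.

Internal axial forces (sectioning from the free end, tension +): N_BC = 14 kN, N_AB = 28.1 kN.
A_AB = 1170 mm².
A_BC = 347.5 mm².
δ_AB = 28100·330/(1170·94500) = 0.0839 mm
δ_BC = 14000·720/(347.5·124000) = 0.2339 mm
δ = Σδ_i = 0.3178 mm.

0.318 mm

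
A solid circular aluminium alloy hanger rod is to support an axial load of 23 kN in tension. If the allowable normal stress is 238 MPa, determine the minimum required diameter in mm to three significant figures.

11.1 mm

Required area A ≥ P/σ_allow = 23000/238 = 96.64 mm².
For a solid circular section, d ≥ √(4A/π) = 11.09 mm.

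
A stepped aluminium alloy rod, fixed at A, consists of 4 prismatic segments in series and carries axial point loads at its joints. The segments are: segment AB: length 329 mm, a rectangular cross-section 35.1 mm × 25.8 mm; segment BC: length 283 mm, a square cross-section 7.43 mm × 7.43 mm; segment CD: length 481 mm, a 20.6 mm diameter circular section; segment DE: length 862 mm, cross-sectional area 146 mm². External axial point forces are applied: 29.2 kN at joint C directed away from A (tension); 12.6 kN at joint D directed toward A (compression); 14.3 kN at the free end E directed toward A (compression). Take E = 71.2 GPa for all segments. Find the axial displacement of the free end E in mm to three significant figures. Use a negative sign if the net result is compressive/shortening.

-1.55 mm

Internal axial forces (sectioning from the free end, tension +): N_DE = -14.3 kN, N_CD = -26.9 kN, N_BC = 2.3 kN, N_AB = 2.3 kN.
A_AB = 905.6 mm².
A_BC = 55.2 mm².
A_CD = 333.3 mm².
δ_AB = 2300·329/(905.6·71200) = 0.01174 mm
δ_BC = 2300·283/(55.2·71200) = 0.1656 mm
δ_CD = -26900·481/(333.3·71200) = -0.5452 mm
δ_DE = -14300·862/(146·71200) = -1.186 mm
δ = Σδ_i = -1.554 mm.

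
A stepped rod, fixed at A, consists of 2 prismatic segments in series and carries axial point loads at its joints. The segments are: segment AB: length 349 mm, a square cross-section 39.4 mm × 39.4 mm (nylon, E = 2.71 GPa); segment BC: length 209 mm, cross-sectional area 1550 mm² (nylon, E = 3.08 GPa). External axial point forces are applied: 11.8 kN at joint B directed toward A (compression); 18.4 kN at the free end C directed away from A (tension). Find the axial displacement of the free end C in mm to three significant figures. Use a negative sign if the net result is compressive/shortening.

1.35 mm

Internal axial forces (sectioning from the free end, tension +): N_BC = 18.4 kN, N_AB = 6.6 kN.
A_AB = 1552 mm².
δ_AB = 6600·349/(1552·2710) = 0.5475 mm
δ_BC = 18400·209/(1550·3080) = 0.8055 mm
δ = Σδ_i = 1.353 mm.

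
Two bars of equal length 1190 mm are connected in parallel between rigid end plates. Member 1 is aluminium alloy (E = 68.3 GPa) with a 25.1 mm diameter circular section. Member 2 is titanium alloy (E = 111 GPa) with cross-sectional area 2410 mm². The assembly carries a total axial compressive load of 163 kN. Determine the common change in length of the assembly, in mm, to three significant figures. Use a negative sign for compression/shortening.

-0.644 mm

A_1 = 494.8 mm².
Equal strain + equilibrium ⇒ each member carries load in proportion to AE: A₁E₁ = 33800000 N, A₂E₂ = 267500000 N, ΣAE = 301300000 N.
δ = PL/ΣAE = -163000·1190/301300000 = -0.6438 mm.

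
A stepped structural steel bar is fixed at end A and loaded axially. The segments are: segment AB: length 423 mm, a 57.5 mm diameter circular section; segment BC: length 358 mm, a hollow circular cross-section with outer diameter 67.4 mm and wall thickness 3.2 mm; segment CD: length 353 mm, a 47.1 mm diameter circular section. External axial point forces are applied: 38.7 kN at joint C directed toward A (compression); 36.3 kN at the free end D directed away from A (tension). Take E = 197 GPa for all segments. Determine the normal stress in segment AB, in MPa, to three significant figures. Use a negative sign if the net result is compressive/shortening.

-0.924 MPa

Internal axial forces (sectioning from the free end, tension +): N_CD = 36.3 kN, N_BC = -2.4 kN, N_AB = -2.4 kN.
A_AB = 2597 mm².
σ_AB = N_AB/A_AB = -2400/2597 = -0.9242 MPa.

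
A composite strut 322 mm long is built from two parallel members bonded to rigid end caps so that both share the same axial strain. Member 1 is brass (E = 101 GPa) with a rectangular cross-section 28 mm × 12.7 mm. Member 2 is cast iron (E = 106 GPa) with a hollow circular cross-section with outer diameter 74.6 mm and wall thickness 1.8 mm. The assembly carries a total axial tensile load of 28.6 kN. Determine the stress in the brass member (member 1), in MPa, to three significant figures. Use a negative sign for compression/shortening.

A_1 = 355.6 mm².
A_2 = 411.7 mm².
Equal strain + equilibrium ⇒ each member carries load in proportion to AE: A₁E₁ = 35920000 N, A₂E₂ = 43640000 N, ΣAE = 79550000 N.
σ₁ = P·E₁/ΣAE = 28600·101000/79550000 = 36.31 MPa.

36.3 MPa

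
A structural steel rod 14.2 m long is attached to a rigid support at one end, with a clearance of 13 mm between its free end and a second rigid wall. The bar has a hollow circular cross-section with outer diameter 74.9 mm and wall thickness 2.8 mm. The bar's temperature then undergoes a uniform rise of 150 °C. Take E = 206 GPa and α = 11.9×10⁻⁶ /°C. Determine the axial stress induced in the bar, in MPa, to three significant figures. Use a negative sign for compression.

-179 MPa

Free thermal expansion αLΔT = 11.9e-6 · 14200 · 150 = 25.35 mm.
The walls engage after the gap closes; constrained expansion = 25.35 − 13 = 12.35 mm.
The walls impose strain ε = −(12.35)/14200 = -8.6951e-04; σ = Eε = 206000 · -8.6951e-04 = -179.1 MPa.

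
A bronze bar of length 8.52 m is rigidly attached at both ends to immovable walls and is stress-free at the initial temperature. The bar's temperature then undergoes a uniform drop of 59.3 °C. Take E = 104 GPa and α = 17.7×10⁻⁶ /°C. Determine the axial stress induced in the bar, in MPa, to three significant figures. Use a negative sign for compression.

Free thermal expansion αLΔT = 17.7e-6 · 8520 · -59.3 = -8.943 mm.
The walls impose strain ε = −(-8.943)/8520 = 1.0496e-03; σ = Eε = 104000 · 1.0496e-03 = 109.2 MPa.

109 MPa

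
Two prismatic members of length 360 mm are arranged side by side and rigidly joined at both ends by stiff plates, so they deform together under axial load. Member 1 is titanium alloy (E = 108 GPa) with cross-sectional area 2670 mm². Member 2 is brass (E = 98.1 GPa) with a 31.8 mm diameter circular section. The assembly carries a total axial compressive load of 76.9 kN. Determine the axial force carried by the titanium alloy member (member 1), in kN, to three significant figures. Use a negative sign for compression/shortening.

-60.5 kN

A_2 = 794.2 mm².
Equal strain + equilibrium ⇒ each member carries load in proportion to AE: A₁E₁ = 288400000 N, A₂E₂ = 77910000 N, ΣAE = 366300000 N.
F₁ = P·A₁E₁/ΣAE = -76900·288400000/366300000 = -60540 N.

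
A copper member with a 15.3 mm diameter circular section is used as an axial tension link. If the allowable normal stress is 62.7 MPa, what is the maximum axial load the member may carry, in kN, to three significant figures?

11.5 kN

A = 183.9 mm².
P_max = σ_allow · A = 62.7 · 183.9 = 11530 N = 11.53 kN.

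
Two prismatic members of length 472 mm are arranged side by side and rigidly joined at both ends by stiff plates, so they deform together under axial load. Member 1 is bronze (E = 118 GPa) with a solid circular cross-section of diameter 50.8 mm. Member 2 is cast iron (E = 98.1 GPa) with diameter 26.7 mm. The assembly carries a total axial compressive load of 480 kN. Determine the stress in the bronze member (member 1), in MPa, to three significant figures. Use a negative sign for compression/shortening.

A_1 = 2027 mm².
A_2 = 559.9 mm².
Equal strain + equilibrium ⇒ each member carries load in proportion to AE: A₁E₁ = 239200000 N, A₂E₂ = 54930000 N, ΣAE = 294100000 N.
σ₁ = P·E₁/ΣAE = -480000·118000/294100000 = -192.6 MPa.

-193 MPa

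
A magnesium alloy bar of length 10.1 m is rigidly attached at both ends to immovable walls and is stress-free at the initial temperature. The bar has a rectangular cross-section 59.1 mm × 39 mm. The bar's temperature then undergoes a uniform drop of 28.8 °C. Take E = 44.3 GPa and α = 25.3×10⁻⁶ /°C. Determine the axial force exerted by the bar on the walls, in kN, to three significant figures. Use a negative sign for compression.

Free thermal expansion αLΔT = 25.3e-6 · 10100 · -28.8 = -7.359 mm.
The walls impose strain ε = −(-7.359)/10100 = 7.2864e-04; σ = Eε = 44300 · 7.2864e-04 = 32.28 MPa.
Wall reaction R = σ·A = 32.28·2305 = 74400 N = 74.4 kN.

74.4 kN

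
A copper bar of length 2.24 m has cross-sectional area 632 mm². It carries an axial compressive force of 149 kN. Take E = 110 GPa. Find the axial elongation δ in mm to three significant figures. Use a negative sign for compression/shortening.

δ_mech = NL/(AE) = -149000·2240/(632·110000) = -4.801 mm.

-4.80 mm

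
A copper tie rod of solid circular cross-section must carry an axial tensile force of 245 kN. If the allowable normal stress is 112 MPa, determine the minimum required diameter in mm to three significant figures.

Required area A ≥ P/σ_allow = 245000/112 = 2188 mm².
For a solid circular section, d ≥ √(4A/π) = 52.78 mm.

52.8 mm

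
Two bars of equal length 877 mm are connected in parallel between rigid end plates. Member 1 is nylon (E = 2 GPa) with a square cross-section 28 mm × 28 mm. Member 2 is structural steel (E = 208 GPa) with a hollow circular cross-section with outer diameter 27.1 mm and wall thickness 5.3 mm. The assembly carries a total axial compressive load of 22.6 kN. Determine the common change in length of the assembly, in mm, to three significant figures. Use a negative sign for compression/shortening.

-0.257 mm

A_1 = 784 mm².
A_2 = 363 mm².
Equal strain + equilibrium ⇒ each member carries load in proportion to AE: A₁E₁ = 1568000 N, A₂E₂ = 75500000 N, ΣAE = 77070000 N.
δ = PL/ΣAE = -22600·877/77070000 = -0.2572 mm.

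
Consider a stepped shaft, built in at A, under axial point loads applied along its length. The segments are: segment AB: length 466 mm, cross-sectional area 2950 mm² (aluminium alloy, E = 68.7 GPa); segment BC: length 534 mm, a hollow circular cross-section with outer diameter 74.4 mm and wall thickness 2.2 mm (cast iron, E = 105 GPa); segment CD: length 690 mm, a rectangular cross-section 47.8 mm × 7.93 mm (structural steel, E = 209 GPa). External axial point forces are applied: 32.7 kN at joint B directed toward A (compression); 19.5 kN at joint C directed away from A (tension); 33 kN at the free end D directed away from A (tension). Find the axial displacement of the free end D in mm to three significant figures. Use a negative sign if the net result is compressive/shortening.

0.868 mm

Internal axial forces (sectioning from the free end, tension +): N_CD = 33 kN, N_BC = 52.5 kN, N_AB = 19.8 kN.
A_BC = 499 mm².
A_CD = 379.1 mm².
δ_AB = 19800·466/(2950·68700) = 0.04553 mm
δ_BC = 52500·534/(499·105000) = 0.5351 mm
δ_CD = 33000·690/(379.1·209000) = 0.2874 mm
δ = Σδ_i = 0.868 mm.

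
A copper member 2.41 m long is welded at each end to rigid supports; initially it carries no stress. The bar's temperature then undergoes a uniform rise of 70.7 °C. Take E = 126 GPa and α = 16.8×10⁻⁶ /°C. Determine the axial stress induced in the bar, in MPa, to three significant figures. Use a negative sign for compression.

-150 MPa

Free thermal expansion αLΔT = 16.8e-6 · 2410 · 70.7 = 2.863 mm.
The walls impose strain ε = −(2.863)/2410 = -1.1878e-03; σ = Eε = 126000 · -1.1878e-03 = -149.7 MPa.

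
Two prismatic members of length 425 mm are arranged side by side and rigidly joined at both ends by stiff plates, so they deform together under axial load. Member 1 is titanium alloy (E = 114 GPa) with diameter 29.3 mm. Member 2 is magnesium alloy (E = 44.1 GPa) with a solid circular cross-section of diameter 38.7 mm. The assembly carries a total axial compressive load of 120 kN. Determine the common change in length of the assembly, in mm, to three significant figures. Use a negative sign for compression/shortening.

A_1 = 674.3 mm².
A_2 = 1176 mm².
Equal strain + equilibrium ⇒ each member carries load in proportion to AE: A₁E₁ = 76870000 N, A₂E₂ = 51870000 N, ΣAE = 128700000 N.
δ = PL/ΣAE = -120000·425/128700000 = -0.3961 mm.

-0.396 mm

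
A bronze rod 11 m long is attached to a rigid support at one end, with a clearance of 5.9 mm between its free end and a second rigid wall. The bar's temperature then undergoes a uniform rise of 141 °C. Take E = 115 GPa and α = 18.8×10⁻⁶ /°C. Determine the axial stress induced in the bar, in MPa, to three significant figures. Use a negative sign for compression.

Free thermal expansion αLΔT = 18.8e-6 · 11000 · 141 = 29.16 mm.
The walls engage after the gap closes; constrained expansion = 29.16 − 5.9 = 23.26 mm.
The walls impose strain ε = −(23.26)/11000 = -2.1144e-03; σ = Eε = 115000 · -2.1144e-03 = -243.2 MPa.

-243 MPa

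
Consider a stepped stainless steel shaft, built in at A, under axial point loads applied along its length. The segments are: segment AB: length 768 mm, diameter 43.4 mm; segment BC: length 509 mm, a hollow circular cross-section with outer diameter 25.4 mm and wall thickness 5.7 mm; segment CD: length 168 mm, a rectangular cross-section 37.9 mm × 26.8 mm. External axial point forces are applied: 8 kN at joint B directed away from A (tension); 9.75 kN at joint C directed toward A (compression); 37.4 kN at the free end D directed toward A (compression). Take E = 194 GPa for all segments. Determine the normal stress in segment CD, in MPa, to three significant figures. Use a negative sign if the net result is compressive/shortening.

-36.8 MPa

Internal axial forces (sectioning from the free end, tension +): N_CD = -37.4 kN, N_BC = -47.15 kN, N_AB = -39.15 kN.
A_CD = 1016 mm².
σ_CD = N_CD/A_CD = -37400/1016 = -36.82 MPa.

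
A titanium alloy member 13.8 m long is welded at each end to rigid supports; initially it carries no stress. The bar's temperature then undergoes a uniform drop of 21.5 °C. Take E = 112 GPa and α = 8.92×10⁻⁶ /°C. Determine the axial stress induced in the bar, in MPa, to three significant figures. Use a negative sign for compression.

21.5 MPa

Free thermal expansion αLΔT = 8.92e-6 · 13800 · -21.5 = -2.647 mm.
The walls impose strain ε = −(-2.647)/13800 = 1.9178e-04; σ = Eε = 112000 · 1.9178e-04 = 21.48 MPa.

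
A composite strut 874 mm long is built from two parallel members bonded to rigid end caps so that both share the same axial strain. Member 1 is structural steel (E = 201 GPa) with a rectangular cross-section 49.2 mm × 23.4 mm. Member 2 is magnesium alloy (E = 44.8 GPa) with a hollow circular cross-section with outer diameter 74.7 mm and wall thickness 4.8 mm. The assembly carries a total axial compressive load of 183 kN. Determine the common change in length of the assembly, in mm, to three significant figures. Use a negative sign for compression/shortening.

A_1 = 1151 mm².
A_2 = 1054 mm².
Equal strain + equilibrium ⇒ each member carries load in proportion to AE: A₁E₁ = 231400000 N, A₂E₂ = 47220000 N, ΣAE = 278600000 N.
δ = PL/ΣAE = -183000·874/278600000 = -0.574 mm.

-0.574 mm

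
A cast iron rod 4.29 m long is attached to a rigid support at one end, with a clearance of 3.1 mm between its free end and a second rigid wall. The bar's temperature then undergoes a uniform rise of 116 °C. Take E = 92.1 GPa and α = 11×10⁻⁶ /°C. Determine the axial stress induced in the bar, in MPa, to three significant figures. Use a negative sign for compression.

Free thermal expansion αLΔT = 11e-6 · 4290 · 116 = 5.474 mm.
The walls engage after the gap closes; constrained expansion = 5.474 − 3.1 = 2.374 mm.
The walls impose strain ε = −(2.374)/4290 = -5.5339e-04; σ = Eε = 92100 · -5.5339e-04 = -50.97 MPa.

-51.0 MPa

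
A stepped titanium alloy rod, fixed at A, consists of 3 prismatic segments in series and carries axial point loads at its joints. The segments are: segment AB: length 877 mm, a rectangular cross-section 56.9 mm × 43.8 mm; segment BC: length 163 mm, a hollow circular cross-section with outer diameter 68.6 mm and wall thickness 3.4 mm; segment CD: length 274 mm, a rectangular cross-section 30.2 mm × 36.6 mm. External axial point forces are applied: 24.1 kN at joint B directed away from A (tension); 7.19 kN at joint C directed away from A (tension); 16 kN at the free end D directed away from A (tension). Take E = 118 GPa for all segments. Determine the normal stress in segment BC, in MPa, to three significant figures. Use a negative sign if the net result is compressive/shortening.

Internal axial forces (sectioning from the free end, tension +): N_CD = 16 kN, N_BC = 23.19 kN, N_AB = 47.29 kN.
A_BC = 696.4 mm².
σ_BC = N_BC/A_BC = 23190/696.4 = 33.3 MPa.

33.3 MPa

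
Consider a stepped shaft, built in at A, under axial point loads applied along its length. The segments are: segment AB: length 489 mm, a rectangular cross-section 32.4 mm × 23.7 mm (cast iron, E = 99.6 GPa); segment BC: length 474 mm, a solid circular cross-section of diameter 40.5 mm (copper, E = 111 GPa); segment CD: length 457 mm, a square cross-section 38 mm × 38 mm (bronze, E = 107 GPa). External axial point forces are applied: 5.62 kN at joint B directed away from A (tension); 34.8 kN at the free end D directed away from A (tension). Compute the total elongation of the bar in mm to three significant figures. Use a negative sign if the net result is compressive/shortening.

Internal axial forces (sectioning from the free end, tension +): N_CD = 34.8 kN, N_BC = 34.8 kN, N_AB = 40.42 kN.
A_AB = 767.9 mm².
A_BC = 1288 mm².
A_CD = 1444 mm².
δ_AB = 40420·489/(767.9·99600) = 0.2584 mm
δ_BC = 34800·474/(1288·111000) = 0.1154 mm
δ_CD = 34800·457/(1444·107000) = 0.1029 mm
δ = Σδ_i = 0.4767 mm.

0.477 mm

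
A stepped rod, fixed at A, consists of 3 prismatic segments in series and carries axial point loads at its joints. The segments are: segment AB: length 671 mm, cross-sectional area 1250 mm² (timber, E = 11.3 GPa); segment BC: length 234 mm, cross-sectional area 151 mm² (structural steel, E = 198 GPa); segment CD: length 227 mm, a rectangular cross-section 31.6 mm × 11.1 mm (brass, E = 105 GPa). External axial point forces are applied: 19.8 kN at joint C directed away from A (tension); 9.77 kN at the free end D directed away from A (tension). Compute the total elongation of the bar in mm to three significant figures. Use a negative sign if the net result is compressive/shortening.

Internal axial forces (sectioning from the free end, tension +): N_CD = 9.77 kN, N_BC = 29.57 kN, N_AB = 29.57 kN.
A_CD = 350.8 mm².
δ_AB = 29570·671/(1250·11300) = 1.405 mm
δ_BC = 29570·234/(151·198000) = 0.2314 mm
δ_CD = 9770·227/(350.8·105000) = 0.06022 mm
δ = Σδ_i = 1.696 mm.

1.70 mm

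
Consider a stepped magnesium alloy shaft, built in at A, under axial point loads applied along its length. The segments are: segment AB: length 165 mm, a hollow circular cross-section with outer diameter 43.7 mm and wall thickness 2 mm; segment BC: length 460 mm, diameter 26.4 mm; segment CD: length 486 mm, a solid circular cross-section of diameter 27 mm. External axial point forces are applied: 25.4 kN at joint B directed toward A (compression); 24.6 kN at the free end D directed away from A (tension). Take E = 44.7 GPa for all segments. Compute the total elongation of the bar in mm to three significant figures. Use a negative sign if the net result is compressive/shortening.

Internal axial forces (sectioning from the free end, tension +): N_CD = 24.6 kN, N_BC = 24.6 kN, N_AB = -0.8 kN.
A_AB = 262 mm².
A_BC = 547.4 mm².
A_CD = 572.6 mm².
δ_AB = -800·165/(262·44700) = -0.01127 mm
δ_BC = 24600·460/(547.4·44700) = 0.4625 mm
δ_CD = 24600·486/(572.6·44700) = 0.4671 mm
δ = Σδ_i = 0.9183 mm.

0.918 mm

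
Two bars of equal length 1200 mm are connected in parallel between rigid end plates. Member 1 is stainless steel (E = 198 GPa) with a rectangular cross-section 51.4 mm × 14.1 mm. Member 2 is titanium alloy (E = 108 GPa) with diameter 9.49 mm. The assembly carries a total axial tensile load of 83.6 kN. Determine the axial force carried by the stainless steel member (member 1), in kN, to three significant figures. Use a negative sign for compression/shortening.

79.4 kN

A_1 = 724.7 mm².
A_2 = 70.73 mm².
Equal strain + equilibrium ⇒ each member carries load in proportion to AE: A₁E₁ = 143500000 N, A₂E₂ = 7639000 N, ΣAE = 151100000 N.
F₁ = P·A₁E₁/ΣAE = 83600·143500000/151100000 = 79370 N.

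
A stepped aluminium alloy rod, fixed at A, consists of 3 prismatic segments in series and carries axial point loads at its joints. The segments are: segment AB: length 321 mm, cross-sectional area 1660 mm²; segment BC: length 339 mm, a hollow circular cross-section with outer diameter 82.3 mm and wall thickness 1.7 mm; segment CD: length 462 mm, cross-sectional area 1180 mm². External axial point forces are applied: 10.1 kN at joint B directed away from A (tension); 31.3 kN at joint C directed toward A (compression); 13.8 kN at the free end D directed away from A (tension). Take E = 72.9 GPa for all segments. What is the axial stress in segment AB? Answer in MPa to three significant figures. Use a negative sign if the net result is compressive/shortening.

-4.46 MPa

Internal axial forces (sectioning from the free end, tension +): N_CD = 13.8 kN, N_BC = -17.5 kN, N_AB = -7.4 kN.
σ_AB = N_AB/A_AB = -7400/1660 = -4.458 MPa.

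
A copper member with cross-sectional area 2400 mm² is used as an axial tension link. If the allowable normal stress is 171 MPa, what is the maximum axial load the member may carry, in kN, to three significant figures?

P_max = σ_allow · A = 171 · 2400 = 410400 N = 410.4 kN.

410 kN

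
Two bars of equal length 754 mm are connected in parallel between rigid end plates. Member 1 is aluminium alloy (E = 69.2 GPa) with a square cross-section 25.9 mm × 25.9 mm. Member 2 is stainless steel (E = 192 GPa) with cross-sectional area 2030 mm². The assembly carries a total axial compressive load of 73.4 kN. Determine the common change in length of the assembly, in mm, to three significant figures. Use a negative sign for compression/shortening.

A_1 = 670.8 mm².
Equal strain + equilibrium ⇒ each member carries load in proportion to AE: A₁E₁ = 46420000 N, A₂E₂ = 389800000 N, ΣAE = 436200000 N.
δ = PL/ΣAE = -73400·754/436200000 = -0.1269 mm.

-0.127 mm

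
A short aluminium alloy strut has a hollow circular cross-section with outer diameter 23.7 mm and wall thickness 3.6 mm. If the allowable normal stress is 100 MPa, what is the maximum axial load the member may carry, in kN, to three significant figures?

A = 227.3 mm².
P_max = σ_allow · A = 100 · 227.3 = 22730 N = 22.73 kN.

22.7 kN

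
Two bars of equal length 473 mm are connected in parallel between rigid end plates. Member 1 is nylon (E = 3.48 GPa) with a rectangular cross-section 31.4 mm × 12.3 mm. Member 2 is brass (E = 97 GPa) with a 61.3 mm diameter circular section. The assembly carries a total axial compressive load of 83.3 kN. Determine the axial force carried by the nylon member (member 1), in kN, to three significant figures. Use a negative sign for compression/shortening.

-0.389 kN

A_1 = 386.2 mm².
A_2 = 2951 mm².
Equal strain + equilibrium ⇒ each member carries load in proportion to AE: A₁E₁ = 1344000 N, A₂E₂ = 286300000 N, ΣAE = 287600000 N.
F₁ = P·A₁E₁/ΣAE = -83300·1344000/287600000 = -389.3 N.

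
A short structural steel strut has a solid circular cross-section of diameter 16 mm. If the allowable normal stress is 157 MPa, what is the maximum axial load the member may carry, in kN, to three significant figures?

31.6 kN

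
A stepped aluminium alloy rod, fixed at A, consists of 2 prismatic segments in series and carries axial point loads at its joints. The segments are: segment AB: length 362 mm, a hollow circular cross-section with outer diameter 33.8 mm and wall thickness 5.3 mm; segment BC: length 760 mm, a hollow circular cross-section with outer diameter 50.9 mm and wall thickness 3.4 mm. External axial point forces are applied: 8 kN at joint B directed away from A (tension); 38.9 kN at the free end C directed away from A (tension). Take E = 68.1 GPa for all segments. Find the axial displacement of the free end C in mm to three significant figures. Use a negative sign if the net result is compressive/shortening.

1.38 mm

Internal axial forces (sectioning from the free end, tension +): N_BC = 38.9 kN, N_AB = 46.9 kN.
A_AB = 474.5 mm².
A_BC = 507.4 mm².
δ_AB = 46900·362/(474.5·68100) = 0.5254 mm
δ_BC = 38900·760/(507.4·68100) = 0.8556 mm
δ = Σδ_i = 1.381 mm.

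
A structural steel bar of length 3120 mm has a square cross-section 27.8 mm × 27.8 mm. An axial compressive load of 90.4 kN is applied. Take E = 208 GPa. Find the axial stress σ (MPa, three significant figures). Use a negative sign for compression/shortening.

A = 772.8 mm².
σ = N/A = -90400/772.8 = -117 MPa.

-117 MPa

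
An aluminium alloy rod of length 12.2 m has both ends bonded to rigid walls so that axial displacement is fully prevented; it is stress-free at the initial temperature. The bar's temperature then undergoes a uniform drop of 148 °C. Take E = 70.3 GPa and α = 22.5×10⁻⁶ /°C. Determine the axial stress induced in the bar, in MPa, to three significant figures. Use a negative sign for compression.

234 MPa

Free thermal expansion αLΔT = 22.5e-6 · 12200 · -148 = -40.63 mm.
The walls impose strain ε = −(-40.63)/12200 = 3.3300e-03; σ = Eε = 70300 · 3.3300e-03 = 234.1 MPa.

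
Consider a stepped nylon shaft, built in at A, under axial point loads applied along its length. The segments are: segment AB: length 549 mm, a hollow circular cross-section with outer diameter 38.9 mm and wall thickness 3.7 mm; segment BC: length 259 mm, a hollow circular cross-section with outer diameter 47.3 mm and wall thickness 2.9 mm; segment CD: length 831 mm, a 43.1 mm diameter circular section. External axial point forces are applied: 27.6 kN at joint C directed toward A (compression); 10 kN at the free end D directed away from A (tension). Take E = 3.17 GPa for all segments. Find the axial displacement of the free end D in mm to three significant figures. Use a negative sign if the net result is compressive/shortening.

Internal axial forces (sectioning from the free end, tension +): N_CD = 10 kN, N_BC = -17.6 kN, N_AB = -17.6 kN.
A_AB = 409.2 mm².
A_BC = 404.5 mm².
A_CD = 1459 mm².
δ_AB = -17600·549/(409.2·3170) = -7.45 mm
δ_BC = -17600·259/(404.5·3170) = -3.555 mm
δ_CD = 10000·831/(1459·3170) = 1.797 mm
δ = Σδ_i = -9.208 mm.

-9.21 mm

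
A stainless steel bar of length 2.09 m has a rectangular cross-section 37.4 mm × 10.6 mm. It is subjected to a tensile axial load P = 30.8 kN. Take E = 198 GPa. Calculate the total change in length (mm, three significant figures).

A = 396.4 mm².
δ_mech = NL/(AE) = 30800·2090/(396.4·198000) = 0.8201 mm.

0.820 mm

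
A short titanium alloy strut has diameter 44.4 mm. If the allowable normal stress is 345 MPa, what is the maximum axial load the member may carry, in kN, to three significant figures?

A = 1548 mm².
P_max = σ_allow · A = 345 · 1548 = 534200 N = 534.2 kN.

534 kN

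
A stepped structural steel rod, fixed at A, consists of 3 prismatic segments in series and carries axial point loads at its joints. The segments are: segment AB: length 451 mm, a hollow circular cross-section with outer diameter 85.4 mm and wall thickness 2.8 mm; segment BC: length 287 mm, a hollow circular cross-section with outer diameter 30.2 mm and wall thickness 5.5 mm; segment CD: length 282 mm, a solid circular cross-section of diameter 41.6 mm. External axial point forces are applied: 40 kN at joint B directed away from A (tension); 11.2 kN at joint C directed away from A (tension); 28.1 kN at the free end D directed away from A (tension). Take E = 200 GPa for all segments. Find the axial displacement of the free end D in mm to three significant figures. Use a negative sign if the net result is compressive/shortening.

Internal axial forces (sectioning from the free end, tension +): N_CD = 28.1 kN, N_BC = 39.3 kN, N_AB = 79.3 kN.
A_AB = 726.6 mm².
A_BC = 426.8 mm².
A_CD = 1359 mm².
δ_AB = 79300·451/(726.6·200000) = 0.2461 mm
δ_BC = 39300·287/(426.8·200000) = 0.1321 mm
δ_CD = 28100·282/(1359·200000) = 0.02915 mm
δ = Σδ_i = 0.4074 mm.

0.407 mm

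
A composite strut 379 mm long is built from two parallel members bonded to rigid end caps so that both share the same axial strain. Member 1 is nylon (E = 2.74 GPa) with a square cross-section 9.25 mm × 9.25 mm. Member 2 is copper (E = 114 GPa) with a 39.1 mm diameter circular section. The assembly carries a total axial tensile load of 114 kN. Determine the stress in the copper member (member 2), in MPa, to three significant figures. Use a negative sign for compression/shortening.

94.8 MPa

A_1 = 85.56 mm².
A_2 = 1201 mm².
Equal strain + equilibrium ⇒ each member carries load in proportion to AE: A₁E₁ = 234400 N, A₂E₂ = 136900000 N, ΣAE = 137100000 N.
σ₂ = P·E₂/ΣAE = 114000·114000/137100000 = 94.78 MPa.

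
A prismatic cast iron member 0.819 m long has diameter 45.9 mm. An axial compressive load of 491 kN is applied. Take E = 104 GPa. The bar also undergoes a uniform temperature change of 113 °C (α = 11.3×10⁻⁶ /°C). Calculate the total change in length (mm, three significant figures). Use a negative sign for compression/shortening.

-1.29 mm

A = 1655 mm².
δ_mech = NL/(AE) = -491000·819/(1655·104000) = -2.337 mm.
δ_thermal = αLΔT = 11.3e-6·819·113 = 1.046 mm.
δ = δ_mech + δ_thermal = -1.291 mm.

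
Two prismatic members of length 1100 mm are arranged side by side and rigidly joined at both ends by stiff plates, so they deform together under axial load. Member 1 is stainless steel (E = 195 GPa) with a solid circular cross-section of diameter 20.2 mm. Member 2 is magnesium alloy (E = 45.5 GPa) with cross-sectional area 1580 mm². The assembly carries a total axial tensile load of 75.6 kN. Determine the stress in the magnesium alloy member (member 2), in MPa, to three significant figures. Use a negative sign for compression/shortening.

25.6 MPa

A_1 = 320.5 mm².
Equal strain + equilibrium ⇒ each member carries load in proportion to AE: A₁E₁ = 62490000 N, A₂E₂ = 71890000 N, ΣAE = 134400000 N.
σ₂ = P·E₂/ΣAE = 75600·45500/134400000 = 25.6 MPa.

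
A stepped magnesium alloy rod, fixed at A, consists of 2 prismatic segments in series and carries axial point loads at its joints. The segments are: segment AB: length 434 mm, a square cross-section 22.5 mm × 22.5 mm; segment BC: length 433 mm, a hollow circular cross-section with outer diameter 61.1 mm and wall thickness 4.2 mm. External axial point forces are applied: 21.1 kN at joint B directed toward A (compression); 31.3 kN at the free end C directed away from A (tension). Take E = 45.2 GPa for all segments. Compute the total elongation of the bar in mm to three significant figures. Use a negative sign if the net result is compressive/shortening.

0.593 mm

Internal axial forces (sectioning from the free end, tension +): N_BC = 31.3 kN, N_AB = 10.2 kN.
A_AB = 506.2 mm².
A_BC = 750.8 mm².
δ_AB = 10200·434/(506.2·45200) = 0.1935 mm
δ_BC = 31300·433/(750.8·45200) = 0.3994 mm
δ = Σδ_i = 0.5928 mm.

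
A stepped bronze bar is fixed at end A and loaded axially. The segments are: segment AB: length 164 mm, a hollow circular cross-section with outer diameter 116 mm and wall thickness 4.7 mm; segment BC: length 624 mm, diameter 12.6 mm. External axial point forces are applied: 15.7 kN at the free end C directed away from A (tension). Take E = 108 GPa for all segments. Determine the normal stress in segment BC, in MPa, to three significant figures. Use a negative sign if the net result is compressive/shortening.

126 MPa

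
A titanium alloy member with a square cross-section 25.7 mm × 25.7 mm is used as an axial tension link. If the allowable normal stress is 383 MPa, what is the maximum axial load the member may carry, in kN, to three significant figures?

A = 660.5 mm².
P_max = σ_allow · A = 383 · 660.5 = 253000 N = 253 kN.

253 kN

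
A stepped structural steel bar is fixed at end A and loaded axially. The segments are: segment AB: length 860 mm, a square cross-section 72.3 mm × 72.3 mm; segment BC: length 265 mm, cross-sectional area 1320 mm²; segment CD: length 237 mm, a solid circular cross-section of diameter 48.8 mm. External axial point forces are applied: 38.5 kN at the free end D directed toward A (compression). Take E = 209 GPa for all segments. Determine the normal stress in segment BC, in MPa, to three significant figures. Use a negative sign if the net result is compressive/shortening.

Internal axial forces (sectioning from the free end, tension +): N_CD = -38.5 kN, N_BC = -38.5 kN, N_AB = -38.5 kN.
σ_BC = N_BC/A_BC = -38500/1320 = -29.17 MPa.

-29.2 MPa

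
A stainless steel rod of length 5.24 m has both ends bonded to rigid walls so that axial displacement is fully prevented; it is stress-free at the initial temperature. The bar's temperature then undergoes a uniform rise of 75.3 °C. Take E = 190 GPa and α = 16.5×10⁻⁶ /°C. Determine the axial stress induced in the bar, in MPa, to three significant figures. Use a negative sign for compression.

Free thermal expansion αLΔT = 16.5e-6 · 5240 · 75.3 = 6.51 mm.
The walls impose strain ε = −(6.51)/5240 = -1.2424e-03; σ = Eε = 190000 · -1.2424e-03 = -236.1 MPa.

-236 MPa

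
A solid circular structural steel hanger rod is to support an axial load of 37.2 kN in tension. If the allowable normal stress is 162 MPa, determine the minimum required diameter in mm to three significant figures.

Required area A ≥ P/σ_allow = 37200/162 = 229.6 mm².
For a solid circular section, d ≥ √(4A/π) = 17.1 mm.

17.1 mm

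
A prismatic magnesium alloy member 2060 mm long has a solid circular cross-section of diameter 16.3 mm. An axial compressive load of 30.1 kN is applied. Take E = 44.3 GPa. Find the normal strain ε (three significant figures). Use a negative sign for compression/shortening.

-0.00326

A = 208.7 mm².
σ = N/A = -144.2 MPa; ε = σ/E = -144.2/44300 = -3.256e-03.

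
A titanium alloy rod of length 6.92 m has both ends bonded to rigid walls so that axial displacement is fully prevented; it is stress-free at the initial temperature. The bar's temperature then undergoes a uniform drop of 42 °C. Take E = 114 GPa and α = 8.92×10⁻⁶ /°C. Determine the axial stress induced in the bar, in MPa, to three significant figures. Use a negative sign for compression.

Free thermal expansion αLΔT = 8.92e-6 · 6920 · -42 = -2.593 mm.
The walls impose strain ε = −(-2.593)/6920 = 3.7464e-04; σ = Eε = 114000 · 3.7464e-04 = 42.71 MPa.

42.7 MPa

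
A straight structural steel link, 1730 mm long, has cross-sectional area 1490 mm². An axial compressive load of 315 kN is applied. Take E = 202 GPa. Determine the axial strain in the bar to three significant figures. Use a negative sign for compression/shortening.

σ = N/A = -211.4 MPa; ε = σ/E = -211.4/202000 = -1.047e-03.

-0.00105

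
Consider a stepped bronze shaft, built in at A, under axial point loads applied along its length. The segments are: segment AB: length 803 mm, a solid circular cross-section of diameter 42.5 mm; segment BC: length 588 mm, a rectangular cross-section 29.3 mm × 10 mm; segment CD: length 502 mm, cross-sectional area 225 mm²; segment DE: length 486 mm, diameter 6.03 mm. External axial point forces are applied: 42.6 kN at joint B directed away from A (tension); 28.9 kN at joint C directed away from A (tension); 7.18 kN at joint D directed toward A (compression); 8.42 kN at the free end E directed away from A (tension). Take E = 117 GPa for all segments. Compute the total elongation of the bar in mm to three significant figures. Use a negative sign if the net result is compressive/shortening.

Internal axial forces (sectioning from the free end, tension +): N_DE = 8.42 kN, N_CD = 1.24 kN, N_BC = 30.14 kN, N_AB = 72.74 kN.
A_AB = 1419 mm².
A_BC = 293 mm².
A_DE = 28.56 mm².
δ_AB = 72740·803/(1419·117000) = 0.3519 mm
δ_BC = 30140·588/(293·117000) = 0.517 mm
δ_CD = 1240·502/(225·117000) = 0.02365 mm
δ_DE = 8420·486/(28.56·117000) = 1.225 mm
δ = Σδ_i = 2.117 mm.

2.12 mm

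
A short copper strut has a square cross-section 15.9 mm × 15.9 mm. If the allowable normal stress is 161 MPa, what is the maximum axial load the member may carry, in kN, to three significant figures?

40.7 kN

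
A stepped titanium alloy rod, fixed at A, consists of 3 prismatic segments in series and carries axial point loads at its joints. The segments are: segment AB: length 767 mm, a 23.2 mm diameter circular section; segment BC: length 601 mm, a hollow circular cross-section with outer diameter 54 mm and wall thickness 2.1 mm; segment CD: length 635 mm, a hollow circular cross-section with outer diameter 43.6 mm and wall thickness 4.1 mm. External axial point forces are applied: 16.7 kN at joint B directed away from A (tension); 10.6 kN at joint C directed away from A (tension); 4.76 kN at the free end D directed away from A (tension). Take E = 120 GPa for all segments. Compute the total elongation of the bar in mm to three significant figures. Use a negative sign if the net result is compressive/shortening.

0.759 mm

Internal axial forces (sectioning from the free end, tension +): N_CD = 4.76 kN, N_BC = 15.36 kN, N_AB = 32.06 kN.
A_AB = 422.7 mm².
A_BC = 342.4 mm².
A_CD = 508.8 mm².
δ_AB = 32060·767/(422.7·120000) = 0.4847 mm
δ_BC = 15360·601/(342.4·120000) = 0.2247 mm
δ_CD = 4760·635/(508.8·120000) = 0.04951 mm
δ = Σδ_i = 0.7589 mm.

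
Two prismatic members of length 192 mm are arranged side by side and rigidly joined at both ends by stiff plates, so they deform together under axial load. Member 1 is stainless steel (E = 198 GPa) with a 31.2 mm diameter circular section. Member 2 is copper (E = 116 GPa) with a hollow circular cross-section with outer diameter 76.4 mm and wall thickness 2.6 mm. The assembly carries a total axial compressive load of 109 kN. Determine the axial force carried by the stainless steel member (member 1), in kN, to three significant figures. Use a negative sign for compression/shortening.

-74.6 kN

A_1 = 764.5 mm².
A_2 = 602.8 mm².
Equal strain + equilibrium ⇒ each member carries load in proportion to AE: A₁E₁ = 151400000 N, A₂E₂ = 69930000 N, ΣAE = 221300000 N.
F₁ = P·A₁E₁/ΣAE = -109000·151400000/221300000 = -74560 N.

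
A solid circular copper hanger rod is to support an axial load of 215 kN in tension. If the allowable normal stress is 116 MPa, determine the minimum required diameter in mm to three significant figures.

48.6 mm

Required area A ≥ P/σ_allow = 215000/116 = 1853 mm².
For a solid circular section, d ≥ √(4A/π) = 48.58 mm.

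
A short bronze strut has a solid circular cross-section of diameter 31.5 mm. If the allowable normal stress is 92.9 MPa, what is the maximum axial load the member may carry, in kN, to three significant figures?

A = 779.3 mm².
P_max = σ_allow · A = 92.9 · 779.3 = 72400 N = 72.4 kN.

72.4 kN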